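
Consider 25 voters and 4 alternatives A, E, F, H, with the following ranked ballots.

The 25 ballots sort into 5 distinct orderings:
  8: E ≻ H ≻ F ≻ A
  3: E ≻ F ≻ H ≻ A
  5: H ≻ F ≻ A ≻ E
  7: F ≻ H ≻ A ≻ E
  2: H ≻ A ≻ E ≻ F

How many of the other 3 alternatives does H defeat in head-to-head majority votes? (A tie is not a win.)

H against each rival (25 voters):
H vs A: 8+3+5+7+2 = 25 for H, 0 for A — H by 25–0.
H vs E: H wins 14–11.
H vs F: 15 to 10, H.
H beats A, E, F — 3 pairwise wins.

3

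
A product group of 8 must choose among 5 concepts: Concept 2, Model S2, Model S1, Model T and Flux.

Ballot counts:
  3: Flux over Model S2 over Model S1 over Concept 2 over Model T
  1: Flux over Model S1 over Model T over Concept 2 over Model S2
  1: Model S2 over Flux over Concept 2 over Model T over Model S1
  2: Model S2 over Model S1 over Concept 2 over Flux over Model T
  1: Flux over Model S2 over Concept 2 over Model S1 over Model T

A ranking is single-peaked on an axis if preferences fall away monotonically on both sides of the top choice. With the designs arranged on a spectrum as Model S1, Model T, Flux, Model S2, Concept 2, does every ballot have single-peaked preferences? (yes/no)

Axis positions: Model S1=1, Model T=2, Flux=3, Model S2=4, Concept 2=5.
Ballot type 1: ranking walks positions 3-4-1-5-2; Model S1 is ranked above Model T even though Model T lies between Model S1 and the peak Flux on the axis — preferences dip and rise again. Not single-peaked.
Ballot type 2: ranking walks positions 3-1-2-5-4; Model S1 is ranked above Model T even though Model T lies between Model S1 and the peak Flux on the axis — preferences dip and rise again. Not single-peaked.
Ballot type 3 (peak Model S2 at position 4): ranking walks positions 4-3-5-2-1, expanding outward from the peak — single-peaked.
Ballot type 4: ranking walks positions 4-1-5-3-2; Model S1 is ranked above Flux even though Flux lies between Model S1 and the peak Model S2 on the axis — preferences dip and rise again. Not single-peaked.
Ballot type 5: ranking walks positions 3-4-5-1-2; Model S1 is ranked above Model T even though Model T lies between Model S1 and the peak Flux on the axis — preferences dip and rise again. Not single-peaked.
Ballot type 1 violates single-peakedness, so the profile is not single-peaked on this axis.

no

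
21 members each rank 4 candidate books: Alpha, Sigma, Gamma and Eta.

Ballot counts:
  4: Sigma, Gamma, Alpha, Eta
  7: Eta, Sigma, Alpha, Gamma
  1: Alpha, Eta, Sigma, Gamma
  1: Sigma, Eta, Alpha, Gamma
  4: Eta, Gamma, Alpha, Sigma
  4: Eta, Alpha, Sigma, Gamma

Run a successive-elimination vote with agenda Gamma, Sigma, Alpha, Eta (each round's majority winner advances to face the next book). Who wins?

Round 1: Gamma vs Sigma — 4–17, Sigma advances.
Round 2: Sigma vs Alpha — 12–9, Sigma advances.
Round 3: Sigma vs Eta — 5–16, Eta advances.
Eta survives the agenda.

Eta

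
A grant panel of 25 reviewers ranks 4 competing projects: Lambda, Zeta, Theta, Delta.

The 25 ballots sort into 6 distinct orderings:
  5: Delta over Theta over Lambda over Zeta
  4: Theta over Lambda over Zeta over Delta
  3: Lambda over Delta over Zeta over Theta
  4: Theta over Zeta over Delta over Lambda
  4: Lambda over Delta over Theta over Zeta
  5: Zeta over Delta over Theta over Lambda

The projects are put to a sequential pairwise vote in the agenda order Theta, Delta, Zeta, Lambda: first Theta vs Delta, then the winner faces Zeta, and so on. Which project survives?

Round 1: Theta vs Delta — 8–17, Delta advances.
Round 2: Delta vs Zeta — 12–13, Zeta advances.
Round 3: Zeta vs Lambda — 9–16, Lambda advances.
Lambda survives the agenda.

Lambda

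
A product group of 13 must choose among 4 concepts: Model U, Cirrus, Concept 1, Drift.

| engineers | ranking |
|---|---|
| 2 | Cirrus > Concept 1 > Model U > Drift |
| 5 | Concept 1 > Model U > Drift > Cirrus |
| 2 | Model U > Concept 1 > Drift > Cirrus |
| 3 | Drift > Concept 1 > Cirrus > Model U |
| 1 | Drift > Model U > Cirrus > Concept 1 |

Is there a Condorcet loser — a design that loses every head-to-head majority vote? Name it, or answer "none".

Cirrus

Head-to-head results (13 engineers):
Model U vs Cirrus: Model U, 8–5.
Model U vs Concept 1: Concept 1, 10–3.
Model U vs Drift: Model U, 9–4.
Cirrus vs Concept 1: Cirrus preferred on 2+1 = 3 ballots; Concept 1 wins 10–3.
Cirrus vs Drift: Drift wins 11–2.
Concept 1 vs Drift: Concept 1 wins 9–4.
Only Cirrus has no wins; Cirrus is the Condorcet loser.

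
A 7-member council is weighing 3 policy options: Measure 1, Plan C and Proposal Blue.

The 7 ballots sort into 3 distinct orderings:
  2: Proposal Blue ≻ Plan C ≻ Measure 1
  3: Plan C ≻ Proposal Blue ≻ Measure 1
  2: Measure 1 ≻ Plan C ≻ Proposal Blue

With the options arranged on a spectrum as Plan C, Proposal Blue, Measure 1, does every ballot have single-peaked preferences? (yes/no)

Axis positions: Plan C=1, Proposal Blue=2, Measure 1=3.
Ballot type 1 (peak Proposal Blue at position 2): ranking walks positions 2-1-3, expanding outward from the peak — single-peaked.
Ballot type 2 (peak Plan C at position 1): ranking walks positions 1-2-3, expanding outward from the peak — single-peaked.
Ballot type 3: ranking walks positions 3-1-2; Plan C is ranked above Proposal Blue even though Proposal Blue lies between Plan C and the peak Measure 1 on the axis — preferences dip and rise again. Not single-peaked.
Ballot type 3 violates single-peakedness, so the profile is not single-peaked on this axis.

no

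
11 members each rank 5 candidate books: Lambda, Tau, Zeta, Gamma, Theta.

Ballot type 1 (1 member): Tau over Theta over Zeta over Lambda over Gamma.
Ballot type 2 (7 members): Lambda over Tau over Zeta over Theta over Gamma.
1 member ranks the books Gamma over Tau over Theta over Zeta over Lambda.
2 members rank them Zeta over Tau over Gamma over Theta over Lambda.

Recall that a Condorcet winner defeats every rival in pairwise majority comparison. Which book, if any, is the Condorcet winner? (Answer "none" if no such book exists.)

Head-to-head results (11 members):
Lambda vs Tau: Lambda, 7–4.
Lambda–Zeta: Lambda 7–4.
Lambda vs Gamma: 8 to 3, Lambda.
Lambda vs Theta: 7 to 4, Lambda.
Tau vs Zeta: 1+7+1 = 9 for Tau, 2 for Zeta — Tau by 9–2.
Tau–Gamma: Tau 10–1.
Tau–Theta: Tau 11–0.
Zeta vs Gamma: 10 to 1, Zeta.
Zeta–Theta: Zeta 9–2.
Gamma vs Theta: Gamma preferred on 1+2 = 3 ballots; Theta wins 8–3.
Lambda wins every pairwise contest, so Lambda is the Condorcet winner.

Lambda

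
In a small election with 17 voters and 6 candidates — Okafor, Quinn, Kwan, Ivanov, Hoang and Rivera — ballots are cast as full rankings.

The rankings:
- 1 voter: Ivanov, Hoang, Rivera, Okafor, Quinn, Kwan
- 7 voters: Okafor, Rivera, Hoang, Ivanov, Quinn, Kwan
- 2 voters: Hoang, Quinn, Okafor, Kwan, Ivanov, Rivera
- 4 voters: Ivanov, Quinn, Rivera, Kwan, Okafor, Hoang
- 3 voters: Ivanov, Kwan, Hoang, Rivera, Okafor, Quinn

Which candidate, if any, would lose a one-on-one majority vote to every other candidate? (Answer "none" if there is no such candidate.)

Kwan

Pairwise majorities:
Okafor vs Quinn: Okafor preferred on 1+7+3 = 11 ballots; Okafor wins 11–6.
Okafor vs Kwan: Okafor preferred on 1+7+2 = 10 ballots; Okafor wins 10–7.
Okafor vs Ivanov: 7+2 = 9 for Okafor, 8 for Ivanov — Okafor by 9–8.
Okafor vs Hoang: Okafor, 11–6.
Okafor vs Rivera: Okafor is ranked higher on 7+2 = 9 ballots, Rivera on 8. Okafor wins 9–8.
Quinn vs Kwan: 14 to 3, Quinn.
Quinn vs Ivanov: 2 for Quinn, 15 for Ivanov — Ivanov by 15–2.
Quinn–Hoang: Hoang 13–4.
Quinn vs Rivera: 6 to 11, Rivera.
Kwan vs Ivanov: 2 to 15, Ivanov.
Kwan vs Hoang: 7 to 10, Hoang.
Kwan vs Rivera: Kwan preferred on 2+3 = 5 ballots; Rivera wins 12–5.
Ivanov–Hoang: Hoang 9–8.
Ivanov vs Rivera: 1+2+4+3 = 10 for Ivanov, 7 for Rivera — Ivanov by 10–7.
Hoang vs Rivera: Hoang preferred on 1+2+3 = 6 ballots; Rivera wins 11–6.
Kwan is beaten in every head-to-head and is the Condorcet loser.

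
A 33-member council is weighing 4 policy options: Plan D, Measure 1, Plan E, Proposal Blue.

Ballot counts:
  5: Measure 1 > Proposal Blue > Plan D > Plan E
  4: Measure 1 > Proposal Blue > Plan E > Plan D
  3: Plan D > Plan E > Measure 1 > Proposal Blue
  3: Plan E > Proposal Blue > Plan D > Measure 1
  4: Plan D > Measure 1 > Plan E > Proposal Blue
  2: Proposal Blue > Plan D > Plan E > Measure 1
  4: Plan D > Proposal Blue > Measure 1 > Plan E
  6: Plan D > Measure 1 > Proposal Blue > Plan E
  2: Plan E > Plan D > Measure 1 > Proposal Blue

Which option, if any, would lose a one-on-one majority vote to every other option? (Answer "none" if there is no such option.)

Plan E

Pairwise majorities:
Plan D vs Measure 1: 24 for Plan D, 9 for Measure 1 — Plan D by 24–9.
Plan D vs Plan E: Plan D wins 24–9.
Plan D vs Proposal Blue: Plan D, 19–14.
Measure 1 vs Plan E: 23 to 10, Measure 1.
Measure 1 vs Proposal Blue: Measure 1 is ranked higher on 5+4+3+4+6+2 = 24 ballots, Proposal Blue on 9. Measure 1 wins 24–9.
Plan E vs Proposal Blue: Plan E preferred on 3+3+4+2 = 12 ballots; Proposal Blue wins 21–12.
Plan E loses to every other option — it is the Condorcet loser.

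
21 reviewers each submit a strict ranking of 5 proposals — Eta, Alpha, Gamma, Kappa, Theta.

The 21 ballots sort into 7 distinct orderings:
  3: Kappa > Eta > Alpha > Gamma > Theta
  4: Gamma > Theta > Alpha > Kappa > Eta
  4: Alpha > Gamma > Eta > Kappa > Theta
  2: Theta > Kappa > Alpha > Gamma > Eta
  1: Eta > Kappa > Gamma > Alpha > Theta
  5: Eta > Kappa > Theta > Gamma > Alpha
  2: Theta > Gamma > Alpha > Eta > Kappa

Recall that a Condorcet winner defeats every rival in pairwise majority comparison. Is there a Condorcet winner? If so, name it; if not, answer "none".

Check each pair by majority over 21 ballots:
Eta vs Alpha: 9 to 12, Alpha.
Eta vs Gamma: 3+1+5 = 9 for Eta, 12 for Gamma — Gamma by 12–9.
Eta vs Kappa: 12 to 9, Eta.
Eta vs Theta: Eta is ranked higher on 3+4+1+5 = 13 ballots, Theta on 8. Eta wins 13–8.
Alpha vs Gamma: 9 to 12, Gamma.
Alpha vs Kappa: Alpha preferred on 4+4+2 = 10 ballots; Kappa wins 11–10.
Alpha vs Theta: Alpha is ranked higher on 3+4+1 = 8 ballots, Theta on 13. Theta wins 13–8.
Gamma vs Kappa: Gamma preferred on 4+4+2 = 10 ballots; Kappa wins 11–10.
Gamma vs Theta: Gamma is ranked higher on 3+4+4+1 = 12 ballots, Theta on 9. Gamma wins 12–9.
Kappa vs Theta: Kappa preferred on 3+4+1+5 = 13 ballots; Kappa wins 13–8.
Every project loses at least once (Eta loses to Alpha; Alpha loses to Gamma; Gamma loses to Kappa; Kappa loses to Eta; Theta loses to Eta). The majority relation contains the cycle Eta > Kappa > Alpha > Eta, so there is no Condorcet winner.

none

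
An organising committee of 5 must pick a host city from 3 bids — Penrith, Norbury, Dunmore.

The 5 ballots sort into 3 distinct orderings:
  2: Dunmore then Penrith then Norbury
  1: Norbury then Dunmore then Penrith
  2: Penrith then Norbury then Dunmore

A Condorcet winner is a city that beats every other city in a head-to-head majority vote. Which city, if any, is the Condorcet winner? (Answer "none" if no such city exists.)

Head-to-head results (5 organisers):
Penrith vs Norbury: 2+2 = 4 for Penrith, 1 for Norbury — Penrith by 4–1.
Penrith vs Dunmore: Dunmore, 3–2.
Norbury vs Dunmore: 1+2 = 3 for Norbury, 2 for Dunmore — Norbury by 3–2.
Every city loses at least once (Penrith loses to Dunmore; Norbury loses to Penrith; Dunmore loses to Norbury). The majority relation contains the cycle Penrith beats Norbury beats Dunmore beats Penrith, so there is no Condorcet winner.

none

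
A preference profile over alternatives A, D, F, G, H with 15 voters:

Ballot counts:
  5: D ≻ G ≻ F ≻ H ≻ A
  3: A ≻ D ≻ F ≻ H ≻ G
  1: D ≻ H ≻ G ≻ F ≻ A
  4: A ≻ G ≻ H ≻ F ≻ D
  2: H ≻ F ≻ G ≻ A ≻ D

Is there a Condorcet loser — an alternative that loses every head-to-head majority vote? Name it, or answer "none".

Pairwise majorities:
A vs D: A, 9–6.
A vs F: 7 to 8, F.
A vs G: A is ranked higher on 3+4 = 7 ballots, G on 8. G wins 8–7.
A vs H: A is ranked higher on 3+4 = 7 ballots, H on 8. H wins 8–7.
D vs F: D preferred on 5+3+1 = 9 ballots; D wins 9–6.
D vs G: D is ranked higher on 5+3+1 = 9 ballots, G on 6. D wins 9–6.
D vs H: D wins 9–6.
F vs G: G, 10–5.
F vs H: F, 8–7.
G vs H: G wins 9–6.
Each alternative has at least one pairwise win (A beats D; D beats F; F beats A; G beats A; H beats A) — no Condorcet loser.

none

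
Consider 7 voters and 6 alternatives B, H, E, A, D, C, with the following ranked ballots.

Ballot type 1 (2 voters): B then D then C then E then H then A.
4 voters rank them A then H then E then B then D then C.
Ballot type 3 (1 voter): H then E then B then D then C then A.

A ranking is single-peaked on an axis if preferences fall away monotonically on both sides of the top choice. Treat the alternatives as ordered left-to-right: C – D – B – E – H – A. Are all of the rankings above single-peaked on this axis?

yes

Axis positions: C=1, D=2, B=3, E=4, H=5, A=6.
Ballot type 1 (peak B at position 3): ranking walks positions 3-2-1-4-5-6, expanding outward from the peak — single-peaked.
Ballot type 2 (peak A at position 6): ranking walks positions 6-5-4-3-2-1, expanding outward from the peak — single-peaked.
Ballot type 3 (peak H at position 5): ranking walks positions 5-4-3-2-1-6, expanding outward from the peak — single-peaked.
Every ranking is single-peaked on this axis.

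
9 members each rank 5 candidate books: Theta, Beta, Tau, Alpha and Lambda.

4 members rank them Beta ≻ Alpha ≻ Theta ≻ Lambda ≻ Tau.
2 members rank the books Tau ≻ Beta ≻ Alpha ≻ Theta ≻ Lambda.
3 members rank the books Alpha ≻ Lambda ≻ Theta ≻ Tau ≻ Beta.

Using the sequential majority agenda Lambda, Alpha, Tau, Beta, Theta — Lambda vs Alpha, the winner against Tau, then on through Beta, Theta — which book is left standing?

Beta

Round 1: Lambda vs Alpha — 0–9, Alpha advances.
Round 2: Alpha vs Tau — 7–2, Alpha advances.
Round 3: Alpha vs Beta — 3–6, Beta advances.
Round 4: Beta vs Theta — 6–3, Beta advances.
Beta survives the agenda.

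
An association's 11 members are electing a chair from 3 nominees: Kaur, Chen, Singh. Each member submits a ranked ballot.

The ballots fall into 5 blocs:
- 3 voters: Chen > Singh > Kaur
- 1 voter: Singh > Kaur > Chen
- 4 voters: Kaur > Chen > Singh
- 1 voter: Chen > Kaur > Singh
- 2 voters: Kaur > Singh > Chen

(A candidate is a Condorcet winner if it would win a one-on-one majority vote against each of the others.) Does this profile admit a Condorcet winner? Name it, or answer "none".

Head-to-head results (11 voters):
Kaur vs Chen: 7 to 4, Kaur.
Kaur vs Singh: Kaur is ranked higher on 4+1+2 = 7 ballots, Singh on 4. Kaur wins 7–4.
Chen vs Singh: 3+4+1 = 8 for Chen, 3 for Singh — Chen by 8–3.
Only Kaur has no losses; Kaur is the Condorcet winner.

Kaur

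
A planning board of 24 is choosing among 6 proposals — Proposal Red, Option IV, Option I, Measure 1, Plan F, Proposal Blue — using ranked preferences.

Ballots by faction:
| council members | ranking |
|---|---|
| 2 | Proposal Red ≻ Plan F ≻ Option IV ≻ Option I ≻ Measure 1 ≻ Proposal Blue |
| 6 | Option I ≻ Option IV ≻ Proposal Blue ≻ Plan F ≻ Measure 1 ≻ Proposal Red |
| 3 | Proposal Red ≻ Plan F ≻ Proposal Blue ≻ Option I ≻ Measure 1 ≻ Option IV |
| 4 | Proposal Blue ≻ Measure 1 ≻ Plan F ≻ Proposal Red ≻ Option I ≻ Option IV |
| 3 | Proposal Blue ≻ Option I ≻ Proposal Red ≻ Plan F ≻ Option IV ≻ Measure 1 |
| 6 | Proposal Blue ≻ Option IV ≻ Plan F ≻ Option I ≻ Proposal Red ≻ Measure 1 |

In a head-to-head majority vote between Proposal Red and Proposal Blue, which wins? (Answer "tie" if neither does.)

Proposal Blue

Ballots ranking Proposal Red above Proposal Blue: 2 + 3 = 5.
Ballots ranking Proposal Blue above Proposal Red: 24 − 5 = 19.
Proposal Blue wins the head-to-head 19–5.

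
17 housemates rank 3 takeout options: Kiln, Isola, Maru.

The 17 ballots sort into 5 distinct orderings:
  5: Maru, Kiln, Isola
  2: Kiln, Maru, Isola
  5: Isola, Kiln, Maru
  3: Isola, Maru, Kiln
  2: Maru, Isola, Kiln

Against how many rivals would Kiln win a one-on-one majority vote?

Kiln against each rival (17 friends):
Kiln–Isola: Isola 10–7.
Kiln vs Maru: 2+5 = 7 for Kiln, 10 for Maru — Maru by 10–7.
Kiln beats no one; loses to Isola, Maru — 0 pairwise wins.

0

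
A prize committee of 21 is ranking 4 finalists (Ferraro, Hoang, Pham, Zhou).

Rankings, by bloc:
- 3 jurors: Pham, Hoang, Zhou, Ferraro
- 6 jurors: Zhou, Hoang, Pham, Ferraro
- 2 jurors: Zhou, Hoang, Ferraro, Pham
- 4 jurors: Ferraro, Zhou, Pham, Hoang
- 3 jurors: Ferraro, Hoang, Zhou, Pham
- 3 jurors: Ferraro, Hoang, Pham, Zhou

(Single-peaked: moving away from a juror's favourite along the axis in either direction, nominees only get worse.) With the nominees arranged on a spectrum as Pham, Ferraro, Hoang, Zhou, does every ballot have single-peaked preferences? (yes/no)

no

Axis positions: Pham=1, Ferraro=2, Hoang=3, Zhou=4.
Bloc 1: ranking walks positions 1-3-4-2; Hoang is ranked above Ferraro even though Ferraro lies between Hoang and the peak Pham on the axis — preferences dip and rise again. Not single-peaked.
Bloc 2: ranking walks positions 4-3-1-2; Pham is ranked above Ferraro even though Ferraro lies between Pham and the peak Zhou on the axis — preferences dip and rise again. Not single-peaked.
Bloc 3 (peak Zhou at position 4): ranking walks positions 4-3-2-1, expanding outward from the peak — single-peaked.
Bloc 4: ranking walks positions 2-4-1-3; Zhou is ranked above Hoang even though Hoang lies between Zhou and the peak Ferraro on the axis — preferences dip and rise again. Not single-peaked.
Bloc 5 (peak Ferraro at position 2): ranking walks positions 2-3-4-1, expanding outward from the peak — single-peaked.
Bloc 6 (peak Ferraro at position 2): ranking walks positions 2-3-1-4, expanding outward from the peak — single-peaked.
Bloc 1 violates single-peakedness, so the profile is not single-peaked on this axis.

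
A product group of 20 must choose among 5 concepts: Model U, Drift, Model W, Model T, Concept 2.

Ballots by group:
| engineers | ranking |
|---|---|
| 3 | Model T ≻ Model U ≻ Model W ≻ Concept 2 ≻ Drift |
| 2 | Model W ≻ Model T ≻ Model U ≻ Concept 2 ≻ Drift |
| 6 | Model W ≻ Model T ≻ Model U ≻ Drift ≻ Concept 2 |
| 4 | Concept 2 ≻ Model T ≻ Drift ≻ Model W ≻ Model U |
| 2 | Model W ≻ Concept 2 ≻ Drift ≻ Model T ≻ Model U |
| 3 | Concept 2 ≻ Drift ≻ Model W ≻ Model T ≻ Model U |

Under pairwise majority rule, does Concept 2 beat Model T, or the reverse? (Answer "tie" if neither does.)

Ballots ranking Concept 2 above Model T: 4 + 2 + 3 = 9.
Ballots ranking Model T above Concept 2: 20 − 9 = 11.
Model T wins the head-to-head 11–9.

Model T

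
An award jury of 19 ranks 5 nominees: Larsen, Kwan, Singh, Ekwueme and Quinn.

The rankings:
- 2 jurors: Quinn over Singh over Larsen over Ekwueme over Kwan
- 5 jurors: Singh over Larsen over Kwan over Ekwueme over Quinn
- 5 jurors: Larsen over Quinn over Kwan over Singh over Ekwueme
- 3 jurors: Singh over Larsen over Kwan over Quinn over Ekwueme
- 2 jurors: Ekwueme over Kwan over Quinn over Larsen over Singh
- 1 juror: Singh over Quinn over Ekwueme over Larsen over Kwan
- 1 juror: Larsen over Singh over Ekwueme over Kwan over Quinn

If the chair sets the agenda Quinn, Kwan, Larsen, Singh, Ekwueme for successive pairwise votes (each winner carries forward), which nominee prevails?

Singh

Round 1: Quinn vs Kwan — 8–11, Kwan advances.
Round 2: Kwan vs Larsen — 2–17, Larsen advances.
Round 3: Larsen vs Singh — 8–11, Singh advances.
Round 4: Singh vs Ekwueme — 17–2, Singh advances.
The agenda winner is Singh.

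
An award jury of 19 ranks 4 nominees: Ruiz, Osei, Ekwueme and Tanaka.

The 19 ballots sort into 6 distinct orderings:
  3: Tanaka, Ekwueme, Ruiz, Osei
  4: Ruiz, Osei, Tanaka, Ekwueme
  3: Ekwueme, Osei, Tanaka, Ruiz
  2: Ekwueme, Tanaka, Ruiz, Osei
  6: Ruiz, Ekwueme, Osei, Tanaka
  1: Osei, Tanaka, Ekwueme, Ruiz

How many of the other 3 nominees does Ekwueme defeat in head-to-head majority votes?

2

Ekwueme against each rival (19 jurors):
Ekwueme vs Ruiz: Ekwueme preferred on 3+3+2+1 = 9 ballots; Ruiz wins 10–9.
Ekwueme vs Osei: Ekwueme is ranked higher on 3+3+2+6 = 14 ballots, Osei on 5. Ekwueme wins 14–5.
Ekwueme vs Tanaka: 11 to 8, Ekwueme.
Ekwueme beats Osei, Tanaka; loses to Ruiz — 2 pairwise wins.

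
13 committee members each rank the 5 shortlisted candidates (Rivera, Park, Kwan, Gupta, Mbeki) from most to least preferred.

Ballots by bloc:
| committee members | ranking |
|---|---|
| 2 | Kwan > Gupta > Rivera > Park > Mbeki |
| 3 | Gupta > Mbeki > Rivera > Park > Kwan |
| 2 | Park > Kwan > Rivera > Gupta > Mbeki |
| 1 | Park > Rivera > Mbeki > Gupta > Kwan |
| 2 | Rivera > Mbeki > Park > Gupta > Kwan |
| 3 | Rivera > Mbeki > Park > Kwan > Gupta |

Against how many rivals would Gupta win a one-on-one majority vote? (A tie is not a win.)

1

Gupta against each rival (13 committee members):
Gupta vs Rivera: Rivera, 8–5.
Gupta vs Park: Gupta preferred on 2+3 = 5 ballots; Park wins 8–5.
Gupta vs Kwan: Gupta preferred on 3+1+2 = 6 ballots; Kwan wins 7–6.
Gupta vs Mbeki: 2+3+2 = 7 for Gupta, 6 for Mbeki — Gupta by 7–6.
Gupta beats Mbeki; loses to Rivera, Park, Kwan — 1 pairwise win.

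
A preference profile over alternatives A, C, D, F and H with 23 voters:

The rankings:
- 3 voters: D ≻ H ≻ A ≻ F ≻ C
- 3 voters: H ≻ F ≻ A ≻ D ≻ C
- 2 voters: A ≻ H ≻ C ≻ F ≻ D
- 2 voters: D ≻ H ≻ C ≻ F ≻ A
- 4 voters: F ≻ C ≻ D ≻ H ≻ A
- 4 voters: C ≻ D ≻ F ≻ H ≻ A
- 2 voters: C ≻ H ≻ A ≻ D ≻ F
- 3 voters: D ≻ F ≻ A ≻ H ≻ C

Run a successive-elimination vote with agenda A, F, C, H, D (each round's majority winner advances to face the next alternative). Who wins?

D

Round 1: A vs F — 7–16, F advances.
Round 2: F vs C — 13–10, F advances.
Round 3: F vs H — 11–12, H advances.
Round 4: H vs D — 7–16, D advances.
The agenda winner is D.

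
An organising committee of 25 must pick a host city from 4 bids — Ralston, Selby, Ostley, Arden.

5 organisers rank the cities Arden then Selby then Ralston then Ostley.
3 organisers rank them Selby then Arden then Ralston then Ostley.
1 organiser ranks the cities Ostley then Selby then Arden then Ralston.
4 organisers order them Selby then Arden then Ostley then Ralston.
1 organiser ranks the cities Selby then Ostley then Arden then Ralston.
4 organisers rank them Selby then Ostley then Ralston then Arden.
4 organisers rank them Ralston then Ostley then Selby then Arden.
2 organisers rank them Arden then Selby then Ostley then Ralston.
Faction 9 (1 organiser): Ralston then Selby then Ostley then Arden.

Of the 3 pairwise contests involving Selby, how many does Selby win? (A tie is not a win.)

3

Selby against each rival (25 organisers):
Selby vs Ralston: Selby wins 20–5.
Selby vs Ostley: 20 to 5, Selby.
Selby vs Arden: 18 for Selby, 7 for Arden — Selby by 18–7.
Selby beats Ralston, Ostley, Arden — 3 pairwise wins.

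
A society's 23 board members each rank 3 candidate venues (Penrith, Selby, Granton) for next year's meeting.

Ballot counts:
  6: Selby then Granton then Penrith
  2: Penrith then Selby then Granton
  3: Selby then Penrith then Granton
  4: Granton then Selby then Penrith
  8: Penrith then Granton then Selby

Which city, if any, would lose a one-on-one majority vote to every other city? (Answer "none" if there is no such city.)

Pairwise majorities:
Penrith vs Selby: 10 to 13, Selby.
Penrith vs Granton: 13 to 10, Penrith.
Selby vs Granton: 6+2+3 = 11 for Selby, 12 for Granton — Granton by 12–11.
Each city has at least one pairwise win (Penrith beats Granton; Selby beats Penrith; Granton beats Selby) — no Condorcet loser.

none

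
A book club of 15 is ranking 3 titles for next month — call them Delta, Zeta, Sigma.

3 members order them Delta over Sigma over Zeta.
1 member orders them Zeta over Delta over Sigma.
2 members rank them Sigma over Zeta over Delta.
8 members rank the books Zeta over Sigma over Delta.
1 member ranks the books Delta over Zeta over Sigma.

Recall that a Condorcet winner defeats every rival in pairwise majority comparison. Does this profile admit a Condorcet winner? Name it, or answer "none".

Zeta

Pairwise majorities:
Delta–Zeta: Zeta 11–4.
Delta vs Sigma: Sigma wins 10–5.
Zeta vs Sigma: Zeta, 10–5.
Zeta wins every pairwise contest, so Zeta is the Condorcet winner.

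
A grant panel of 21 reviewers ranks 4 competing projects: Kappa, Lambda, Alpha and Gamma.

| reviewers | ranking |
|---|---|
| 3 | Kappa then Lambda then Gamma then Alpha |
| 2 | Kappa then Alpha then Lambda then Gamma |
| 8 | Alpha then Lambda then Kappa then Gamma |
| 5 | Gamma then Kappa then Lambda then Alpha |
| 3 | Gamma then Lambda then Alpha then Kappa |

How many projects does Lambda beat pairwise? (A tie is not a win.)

3

Lambda against each rival (21 reviewers):
Lambda vs Kappa: Lambda is ranked higher on 8+3 = 11 ballots, Kappa on 10. Lambda wins 11–10.
Lambda vs Alpha: 11 to 10, Lambda.
Lambda vs Gamma: Lambda, 13–8.
Lambda beats Kappa, Alpha, Gamma — 3 pairwise wins.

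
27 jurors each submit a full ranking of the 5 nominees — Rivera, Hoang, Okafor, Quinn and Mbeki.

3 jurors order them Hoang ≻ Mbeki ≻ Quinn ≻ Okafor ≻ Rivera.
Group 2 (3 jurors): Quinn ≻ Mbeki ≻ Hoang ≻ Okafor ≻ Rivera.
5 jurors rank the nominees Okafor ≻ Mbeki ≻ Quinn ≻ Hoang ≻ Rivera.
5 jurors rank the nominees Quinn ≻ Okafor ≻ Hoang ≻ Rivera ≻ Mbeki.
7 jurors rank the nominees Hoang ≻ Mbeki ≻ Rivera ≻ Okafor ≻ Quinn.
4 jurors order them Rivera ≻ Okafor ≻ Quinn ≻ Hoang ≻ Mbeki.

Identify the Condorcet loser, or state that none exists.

Head-to-head results (27 jurors):
Rivera vs Hoang: Hoang, 23–4.
Rivera vs Okafor: Okafor wins 16–11.
Rivera vs Quinn: Rivera preferred on 7+4 = 11 ballots; Quinn wins 16–11.
Rivera–Mbeki: Mbeki 18–9.
Hoang vs Okafor: Okafor, 14–13.
Hoang vs Quinn: Hoang is ranked higher on 3+7 = 10 ballots, Quinn on 17. Quinn wins 17–10.
Hoang vs Mbeki: Hoang is ranked higher on 3+5+7+4 = 19 ballots, Mbeki on 8. Hoang wins 19–8.
Okafor vs Quinn: 16 to 11, Okafor.
Okafor vs Mbeki: Okafor wins 14–13.
Quinn vs Mbeki: Quinn preferred on 3+5+4 = 12 ballots; Mbeki wins 15–12.
Rivera is beaten in every head-to-head and is the Condorcet loser.

Rivera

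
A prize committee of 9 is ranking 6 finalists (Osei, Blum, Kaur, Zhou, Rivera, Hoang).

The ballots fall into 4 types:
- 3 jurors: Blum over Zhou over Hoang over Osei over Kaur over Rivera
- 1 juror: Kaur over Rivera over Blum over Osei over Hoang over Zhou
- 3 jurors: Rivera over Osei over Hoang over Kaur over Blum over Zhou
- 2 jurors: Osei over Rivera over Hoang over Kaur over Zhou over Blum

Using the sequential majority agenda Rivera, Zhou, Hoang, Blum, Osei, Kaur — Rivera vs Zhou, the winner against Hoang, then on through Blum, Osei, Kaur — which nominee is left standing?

Osei

Round 1: Rivera vs Zhou — 6–3, Rivera advances.
Round 2: Rivera vs Hoang — 6–3, Rivera advances.
Round 3: Rivera vs Blum — 6–3, Rivera advances.
Round 4: Rivera vs Osei — 4–5, Osei advances.
Round 5: Osei vs Kaur — 8–1, Osei advances.
The agenda winner is Osei.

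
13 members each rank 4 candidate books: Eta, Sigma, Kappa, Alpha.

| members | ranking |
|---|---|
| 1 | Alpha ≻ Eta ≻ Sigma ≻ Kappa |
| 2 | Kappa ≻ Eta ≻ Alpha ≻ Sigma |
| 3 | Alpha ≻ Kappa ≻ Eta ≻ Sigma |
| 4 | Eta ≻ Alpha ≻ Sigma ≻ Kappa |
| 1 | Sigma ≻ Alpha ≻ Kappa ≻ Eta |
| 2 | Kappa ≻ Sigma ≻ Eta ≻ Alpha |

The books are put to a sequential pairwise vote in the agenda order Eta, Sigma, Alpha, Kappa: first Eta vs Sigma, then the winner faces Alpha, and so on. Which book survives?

Round 1: Eta vs Sigma — 10–3, Eta advances.
Round 2: Eta vs Alpha — 8–5, Eta advances.
Round 3: Eta vs Kappa — 5–8, Kappa advances.
The agenda winner is Kappa.

Kappa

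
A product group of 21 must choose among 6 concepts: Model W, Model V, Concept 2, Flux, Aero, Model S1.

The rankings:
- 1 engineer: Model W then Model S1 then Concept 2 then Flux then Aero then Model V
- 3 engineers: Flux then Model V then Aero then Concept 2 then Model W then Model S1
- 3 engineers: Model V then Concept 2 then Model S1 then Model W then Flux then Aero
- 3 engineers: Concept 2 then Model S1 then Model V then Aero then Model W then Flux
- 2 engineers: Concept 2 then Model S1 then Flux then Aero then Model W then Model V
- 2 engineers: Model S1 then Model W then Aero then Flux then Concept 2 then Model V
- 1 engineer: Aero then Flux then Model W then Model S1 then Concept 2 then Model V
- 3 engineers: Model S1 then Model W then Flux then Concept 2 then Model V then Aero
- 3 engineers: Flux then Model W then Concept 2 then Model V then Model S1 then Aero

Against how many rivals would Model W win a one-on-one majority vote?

Model W against each rival (21 engineers):
Model W vs Model V: 12 to 9, Model W.
Model W vs Concept 2: 10 to 11, Concept 2.
Model W vs Flux: 12 to 9, Model W.
Model W vs Aero: Model W preferred on 1+3+2+3+3 = 12 ballots; Model W wins 12–9.
Model W vs Model S1: 1+3+1+3 = 8 for Model W, 13 for Model S1 — Model S1 by 13–8.
Model W beats Model V, Flux, Aero; loses to Concept 2, Model S1 — 3 pairwise wins.

3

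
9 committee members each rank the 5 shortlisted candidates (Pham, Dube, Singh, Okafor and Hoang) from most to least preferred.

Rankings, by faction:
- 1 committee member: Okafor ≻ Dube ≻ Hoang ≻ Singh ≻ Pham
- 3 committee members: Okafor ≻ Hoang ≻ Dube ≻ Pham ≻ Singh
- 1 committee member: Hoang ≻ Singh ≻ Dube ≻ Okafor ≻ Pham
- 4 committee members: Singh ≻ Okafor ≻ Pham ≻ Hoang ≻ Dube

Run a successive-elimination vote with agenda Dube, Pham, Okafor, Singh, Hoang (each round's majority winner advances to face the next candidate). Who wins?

Hoang

Round 1: Dube vs Pham — 5–4, Dube advances.
Round 2: Dube vs Okafor — 1–8, Okafor advances.
Round 3: Okafor vs Singh — 4–5, Singh advances.
Round 4: Singh vs Hoang — 4–5, Hoang advances.
The agenda winner is Hoang.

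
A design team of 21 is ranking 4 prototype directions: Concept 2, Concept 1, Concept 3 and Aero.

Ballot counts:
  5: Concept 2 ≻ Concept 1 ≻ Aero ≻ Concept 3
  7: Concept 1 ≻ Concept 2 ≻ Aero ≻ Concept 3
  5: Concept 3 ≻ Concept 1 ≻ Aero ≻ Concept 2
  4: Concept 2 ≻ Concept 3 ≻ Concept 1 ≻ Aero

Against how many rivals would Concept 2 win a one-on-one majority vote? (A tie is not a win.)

Concept 2 against each rival (21 engineers):
Concept 2 vs Concept 1: 9 to 12, Concept 1.
Concept 2 vs Concept 3: Concept 2 preferred on 5+7+4 = 16 ballots; Concept 2 wins 16–5.
Concept 2 vs Aero: Concept 2 preferred on 5+7+4 = 16 ballots; Concept 2 wins 16–5.
Concept 2 beats Concept 3, Aero; loses to Concept 1 — 2 pairwise wins.

2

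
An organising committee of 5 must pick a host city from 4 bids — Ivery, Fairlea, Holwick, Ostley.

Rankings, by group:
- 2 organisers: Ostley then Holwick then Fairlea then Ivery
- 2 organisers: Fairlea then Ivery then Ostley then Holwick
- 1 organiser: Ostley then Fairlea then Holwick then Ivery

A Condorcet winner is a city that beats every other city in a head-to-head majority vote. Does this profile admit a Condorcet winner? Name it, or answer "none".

Head-to-head results (5 organisers):
Ivery vs Fairlea: Fairlea wins 5–0.
Ivery–Holwick: Holwick 3–2.
Ivery–Ostley: Ostley 3–2.
Fairlea–Holwick: Fairlea 3–2.
Fairlea vs Ostley: Ostley, 3–2.
Holwick vs Ostley: Ostley wins 5–0.
Ostley wins every pairwise contest, so Ostley is the Condorcet winner.

Ostley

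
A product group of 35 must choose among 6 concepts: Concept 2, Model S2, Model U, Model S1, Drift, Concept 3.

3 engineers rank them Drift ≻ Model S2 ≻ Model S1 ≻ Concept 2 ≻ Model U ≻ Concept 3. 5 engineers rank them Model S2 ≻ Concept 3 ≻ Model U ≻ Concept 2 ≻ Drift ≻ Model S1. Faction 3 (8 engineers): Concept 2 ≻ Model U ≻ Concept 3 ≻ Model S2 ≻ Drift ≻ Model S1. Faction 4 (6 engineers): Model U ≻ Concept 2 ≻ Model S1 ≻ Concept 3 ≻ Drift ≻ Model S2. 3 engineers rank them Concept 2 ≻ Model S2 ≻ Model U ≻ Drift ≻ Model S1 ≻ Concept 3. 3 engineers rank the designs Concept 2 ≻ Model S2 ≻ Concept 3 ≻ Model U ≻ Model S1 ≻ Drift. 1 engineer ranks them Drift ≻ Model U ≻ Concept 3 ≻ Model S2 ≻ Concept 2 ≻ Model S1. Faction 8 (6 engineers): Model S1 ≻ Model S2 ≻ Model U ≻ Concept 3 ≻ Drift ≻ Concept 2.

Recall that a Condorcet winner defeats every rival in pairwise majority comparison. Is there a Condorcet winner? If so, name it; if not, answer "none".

none

Head-to-head results (35 engineers):
Concept 2 vs Model S2: Concept 2 preferred on 8+6+3+3 = 20 ballots; Concept 2 wins 20–15.
Concept 2–Model U: Model U 18–17.
Concept 2 vs Model S1: Concept 2 is ranked higher on 5+8+6+3+3+1 = 26 ballots, Model S1 on 9. Concept 2 wins 26–9.
Concept 2 vs Drift: 5+8+6+3+3 = 25 for Concept 2, 10 for Drift — Concept 2 by 25–10.
Concept 2 vs Concept 3: 3+8+6+3+3 = 23 for Concept 2, 12 for Concept 3 — Concept 2 by 23–12.
Model S2 vs Model U: 20 to 15, Model S2.
Model S2 vs Model S1: 23 to 12, Model S2.
Model S2 vs Drift: 25 to 10, Model S2.
Model S2 vs Concept 3: Model S2, 20–15.
Model U vs Model S1: Model U, 26–9.
Model U vs Drift: Model U, 31–4.
Model U vs Concept 3: Model U, 27–8.
Model S1–Drift: Drift 20–15.
Model S1–Concept 3: Model S1 18–17.
Drift vs Concept 3: Drift is ranked higher on 3+3+1 = 7 ballots, Concept 3 on 28. Concept 3 wins 28–7.
No design is unbeaten: Concept 2 loses to Model U; Model S2 loses to Concept 2; Model U loses to Model S2; Model S1 loses to Concept 2; Drift loses to Concept 2; Concept 3 loses to Concept 2. In particular Concept 2 beats Model S2 beats Model U beats Concept 2 is a majority cycle — no Condorcet winner exists.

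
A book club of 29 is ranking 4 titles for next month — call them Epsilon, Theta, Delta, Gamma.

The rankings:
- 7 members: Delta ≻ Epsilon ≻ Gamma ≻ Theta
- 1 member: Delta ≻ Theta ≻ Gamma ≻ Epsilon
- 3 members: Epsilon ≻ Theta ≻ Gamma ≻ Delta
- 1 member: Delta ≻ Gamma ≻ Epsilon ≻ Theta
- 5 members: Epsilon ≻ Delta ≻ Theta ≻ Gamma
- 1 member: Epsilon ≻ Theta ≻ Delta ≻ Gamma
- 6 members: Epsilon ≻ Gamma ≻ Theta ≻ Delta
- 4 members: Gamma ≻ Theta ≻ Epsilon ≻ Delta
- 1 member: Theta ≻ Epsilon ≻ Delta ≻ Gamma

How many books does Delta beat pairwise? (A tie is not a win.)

1

Delta against each rival (29 members):
Delta vs Epsilon: 7+1+1 = 9 for Delta, 20 for Epsilon — Epsilon by 20–9.
Delta vs Theta: 14 to 15, Theta.
Delta vs Gamma: Delta, 16–13.
Delta beats Gamma; loses to Epsilon, Theta — 1 pairwise win.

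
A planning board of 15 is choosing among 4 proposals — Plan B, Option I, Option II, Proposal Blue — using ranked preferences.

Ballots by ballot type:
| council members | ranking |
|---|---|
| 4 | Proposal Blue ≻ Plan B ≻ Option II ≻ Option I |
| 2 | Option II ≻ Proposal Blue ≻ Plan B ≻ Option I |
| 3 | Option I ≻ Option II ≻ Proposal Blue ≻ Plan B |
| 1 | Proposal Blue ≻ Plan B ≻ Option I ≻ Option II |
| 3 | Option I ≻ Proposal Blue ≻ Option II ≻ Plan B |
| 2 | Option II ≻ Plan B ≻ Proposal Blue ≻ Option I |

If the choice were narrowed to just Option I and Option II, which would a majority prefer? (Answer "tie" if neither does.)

Ballots ranking Option I above Option II: 3 + 1 + 3 = 7.
Ballots ranking Option II above Option I: 15 − 7 = 8.
Option II wins the head-to-head 8–7.

Option II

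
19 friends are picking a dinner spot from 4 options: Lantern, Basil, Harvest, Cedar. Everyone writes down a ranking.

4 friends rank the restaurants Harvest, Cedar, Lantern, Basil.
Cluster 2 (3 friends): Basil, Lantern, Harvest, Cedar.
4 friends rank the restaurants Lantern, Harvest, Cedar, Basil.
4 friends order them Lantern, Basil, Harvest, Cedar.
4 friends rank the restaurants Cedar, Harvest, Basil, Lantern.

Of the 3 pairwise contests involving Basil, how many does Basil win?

Basil against each rival (19 friends):
Basil vs Lantern: Basil is ranked higher on 3+4 = 7 ballots, Lantern on 12. Lantern wins 12–7.
Basil vs Harvest: 7 to 12, Harvest.
Basil vs Cedar: Basil is ranked higher on 3+4 = 7 ballots, Cedar on 12. Cedar wins 12–7.
Basil beats no one; loses to Lantern, Harvest, Cedar — 0 pairwise wins.

0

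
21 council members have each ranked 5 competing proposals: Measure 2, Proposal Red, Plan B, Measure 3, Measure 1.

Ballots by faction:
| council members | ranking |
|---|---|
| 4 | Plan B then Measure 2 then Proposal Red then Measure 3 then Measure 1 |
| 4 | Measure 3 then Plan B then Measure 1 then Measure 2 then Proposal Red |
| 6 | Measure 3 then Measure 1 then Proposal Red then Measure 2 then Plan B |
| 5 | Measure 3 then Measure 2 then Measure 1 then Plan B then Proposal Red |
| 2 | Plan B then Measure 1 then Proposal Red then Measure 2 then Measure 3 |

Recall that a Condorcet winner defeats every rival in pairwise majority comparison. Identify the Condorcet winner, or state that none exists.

Measure 3

Check each pair by majority over 21 ballots:
Measure 2 vs Proposal Red: Measure 2, 13–8.
Measure 2 vs Plan B: Measure 2 wins 11–10.
Measure 2 vs Measure 3: Measure 3, 15–6.
Measure 2 vs Measure 1: Measure 1, 12–9.
Proposal Red vs Plan B: Plan B, 15–6.
Proposal Red vs Measure 3: Measure 3, 15–6.
Proposal Red–Measure 1: Measure 1 17–4.
Plan B–Measure 3: Measure 3 15–6.
Plan B vs Measure 1: Measure 1 wins 11–10.
Measure 3 vs Measure 1: Measure 3 wins 19–2.
Only Measure 3 has no losses; Measure 3 is the Condorcet winner.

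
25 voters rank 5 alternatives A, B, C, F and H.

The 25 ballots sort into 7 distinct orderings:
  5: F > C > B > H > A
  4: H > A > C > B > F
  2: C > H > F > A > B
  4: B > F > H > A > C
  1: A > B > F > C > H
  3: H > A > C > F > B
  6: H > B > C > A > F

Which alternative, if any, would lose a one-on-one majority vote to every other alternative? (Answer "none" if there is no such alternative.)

F

Pairwise majorities:
A vs B: B wins 15–10.
A vs C: A is ranked higher on 4+4+1+3 = 12 ballots, C on 13. C wins 13–12.
A vs F: 14 to 11, A.
A vs H: H, 24–1.
B–C: C 14–11.
B vs F: B, 15–10.
B vs H: B preferred on 5+4+1 = 10 ballots; H wins 15–10.
C vs F: 15 to 10, C.
C vs H: C is ranked higher on 5+2+1 = 8 ballots, H on 17. H wins 17–8.
F–H: H 15–10.
F loses to every other alternative — it is the Condorcet loser.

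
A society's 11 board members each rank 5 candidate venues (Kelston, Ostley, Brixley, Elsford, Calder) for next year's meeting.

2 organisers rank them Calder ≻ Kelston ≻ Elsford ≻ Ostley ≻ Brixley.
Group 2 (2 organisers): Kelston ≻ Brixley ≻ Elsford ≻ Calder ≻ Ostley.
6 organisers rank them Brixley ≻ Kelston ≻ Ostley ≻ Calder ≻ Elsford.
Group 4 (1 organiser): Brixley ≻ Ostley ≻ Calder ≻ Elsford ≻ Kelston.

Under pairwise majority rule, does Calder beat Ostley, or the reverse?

Ballots ranking Calder above Ostley: 2 + 2 = 4.
Ballots ranking Ostley above Calder: 11 − 4 = 7.
Ostley wins the head-to-head 7–4.

Ostley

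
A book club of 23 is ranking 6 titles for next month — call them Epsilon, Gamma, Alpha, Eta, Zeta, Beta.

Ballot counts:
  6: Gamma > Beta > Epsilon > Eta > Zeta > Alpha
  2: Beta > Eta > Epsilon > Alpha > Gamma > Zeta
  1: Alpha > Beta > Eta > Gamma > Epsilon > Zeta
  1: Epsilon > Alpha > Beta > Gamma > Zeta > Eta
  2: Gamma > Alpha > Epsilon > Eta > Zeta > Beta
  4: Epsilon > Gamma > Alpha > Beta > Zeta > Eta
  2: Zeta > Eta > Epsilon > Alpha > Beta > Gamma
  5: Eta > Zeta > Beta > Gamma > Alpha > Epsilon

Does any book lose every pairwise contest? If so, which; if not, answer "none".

Pairwise majorities:
Epsilon–Gamma: Gamma 14–9.
Epsilon vs Alpha: Epsilon is ranked higher on 6+2+1+4+2 = 15 ballots, Alpha on 8. Epsilon wins 15–8.
Epsilon vs Eta: Epsilon preferred on 6+1+2+4 = 13 ballots; Epsilon wins 13–10.
Epsilon vs Zeta: Epsilon wins 16–7.
Epsilon–Beta: Beta 14–9.
Gamma vs Alpha: Gamma is ranked higher on 6+2+4+5 = 17 ballots, Alpha on 6. Gamma wins 17–6.
Gamma vs Eta: 6+1+2+4 = 13 for Gamma, 10 for Eta — Gamma by 13–10.
Gamma vs Zeta: 16 to 7, Gamma.
Gamma vs Beta: Gamma, 12–11.
Alpha vs Eta: Eta wins 15–8.
Alpha vs Zeta: Zeta, 13–10.
Alpha vs Beta: 1+1+2+4+2 = 10 for Alpha, 13 for Beta — Beta by 13–10.
Eta vs Zeta: 6+2+1+2+5 = 16 for Eta, 7 for Zeta — Eta by 16–7.
Eta–Beta: Beta 14–9.
Zeta vs Beta: 9 to 14, Beta.
Only Alpha has no wins; Alpha is the Condorcet loser.

Alpha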